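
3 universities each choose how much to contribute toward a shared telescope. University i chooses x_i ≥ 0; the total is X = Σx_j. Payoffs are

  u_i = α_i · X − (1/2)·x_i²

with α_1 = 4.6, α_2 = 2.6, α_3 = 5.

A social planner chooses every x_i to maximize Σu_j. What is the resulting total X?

Planner FOC: ∂(Σu_j)/∂x_i = (Σα_j) − x_i = 0, so x_i^SO = Σα_j = 12.2 for every i; X^SO = 36.6.

36.6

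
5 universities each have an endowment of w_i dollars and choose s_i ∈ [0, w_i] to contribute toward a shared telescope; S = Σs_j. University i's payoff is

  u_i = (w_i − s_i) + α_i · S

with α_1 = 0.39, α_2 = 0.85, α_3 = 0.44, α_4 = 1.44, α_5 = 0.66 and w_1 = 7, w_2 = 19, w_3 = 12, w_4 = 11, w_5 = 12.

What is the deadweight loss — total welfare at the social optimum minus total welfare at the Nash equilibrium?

∂u_i/∂s_i = α_i − 1, so university i contributes w_i if α_i > 1, else 0.
α_i > 1 for i ∈ {4}; NE contributions (0, 0, 0, 11, 0), S = 11.
W^NE = Σw_i − S^NE + (Σα_i)·S^NE = 61 + 2.78·11 = 91.58.
Planner: ∂(Σu_j)/∂s_i = Σα_j − 1 = 2.78 > 0, so everyone contributes w_i; S^SO = 61, W^SO = 61 + 2.78·61 = 230.58.
Deadweight loss = 139.

139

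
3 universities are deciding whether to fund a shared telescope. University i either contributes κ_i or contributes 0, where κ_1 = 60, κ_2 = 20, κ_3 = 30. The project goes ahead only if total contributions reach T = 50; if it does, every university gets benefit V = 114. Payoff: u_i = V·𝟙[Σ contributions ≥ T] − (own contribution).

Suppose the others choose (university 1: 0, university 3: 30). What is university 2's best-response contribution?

20

Others' total = 30. Contributing 20 brings total to 50 ≥ 50: gain V − κ_2 = 94.
Best response: 20.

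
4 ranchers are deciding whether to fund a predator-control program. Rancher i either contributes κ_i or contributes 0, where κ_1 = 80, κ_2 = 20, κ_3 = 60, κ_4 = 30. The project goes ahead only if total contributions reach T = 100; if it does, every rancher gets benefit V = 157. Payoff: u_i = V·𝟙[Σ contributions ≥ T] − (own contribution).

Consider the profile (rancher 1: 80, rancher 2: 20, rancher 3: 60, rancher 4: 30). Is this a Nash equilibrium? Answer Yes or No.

Total = 190 ≥ 100: provided.
Rancher 1 (pledges 80, payoff 77): dropping to 0 → total 110, payoff 157. Profitable deviation.

No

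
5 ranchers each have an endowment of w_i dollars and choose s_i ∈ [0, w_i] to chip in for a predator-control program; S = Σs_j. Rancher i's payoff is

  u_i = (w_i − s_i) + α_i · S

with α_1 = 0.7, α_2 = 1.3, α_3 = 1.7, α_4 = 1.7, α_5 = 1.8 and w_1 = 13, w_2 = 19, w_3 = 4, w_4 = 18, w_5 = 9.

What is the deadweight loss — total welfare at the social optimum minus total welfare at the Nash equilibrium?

∂u_i/∂s_i = α_i − 1, so rancher i contributes w_i if α_i > 1, else 0.
α_i > 1 for i ∈ {2, 3, 4, 5}; NE contributions (0, 19, 4, 18, 9), S = 50.
W^NE = Σw_i − S^NE + (Σα_i)·S^NE = 63 + 6.2·50 = 373.
Planner: ∂(Σu_j)/∂s_i = Σα_j − 1 = 6.2 > 0, so everyone contributes w_i; S^SO = 63, W^SO = 63 + 6.2·63 = 453.6.
Deadweight loss = 80.6.

80.6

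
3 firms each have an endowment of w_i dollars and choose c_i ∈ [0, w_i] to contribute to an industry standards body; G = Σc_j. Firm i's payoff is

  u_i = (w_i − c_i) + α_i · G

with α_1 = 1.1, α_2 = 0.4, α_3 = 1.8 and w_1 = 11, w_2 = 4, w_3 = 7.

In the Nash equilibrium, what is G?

18

∂u_i/∂c_i = α_i − 1, so firm i contributes w_i if α_i > 1, else 0.
α_i > 1 for i ∈ {1, 3}; NE contributions (11, 0, 7), G = 18.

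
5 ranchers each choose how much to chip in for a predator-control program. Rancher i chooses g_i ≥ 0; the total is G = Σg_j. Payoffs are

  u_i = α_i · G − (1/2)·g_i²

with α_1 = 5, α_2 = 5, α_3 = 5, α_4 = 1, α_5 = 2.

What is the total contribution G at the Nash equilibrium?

Rancher i's FOC: ∂u_i/∂g_i = α_i − g_i = 0, so g_i* = α_i.
NE contributions = (5, 5, 5, 1, 2); G = 18.

18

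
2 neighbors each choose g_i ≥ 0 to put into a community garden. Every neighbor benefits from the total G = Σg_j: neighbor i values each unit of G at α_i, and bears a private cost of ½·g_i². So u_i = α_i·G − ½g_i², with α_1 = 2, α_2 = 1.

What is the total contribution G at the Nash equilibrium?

3

Neighbor i's FOC: ∂u_i/∂g_i = α_i − g_i = 0, so g_i* = α_i.
NE contributions = (2, 1); G = 3.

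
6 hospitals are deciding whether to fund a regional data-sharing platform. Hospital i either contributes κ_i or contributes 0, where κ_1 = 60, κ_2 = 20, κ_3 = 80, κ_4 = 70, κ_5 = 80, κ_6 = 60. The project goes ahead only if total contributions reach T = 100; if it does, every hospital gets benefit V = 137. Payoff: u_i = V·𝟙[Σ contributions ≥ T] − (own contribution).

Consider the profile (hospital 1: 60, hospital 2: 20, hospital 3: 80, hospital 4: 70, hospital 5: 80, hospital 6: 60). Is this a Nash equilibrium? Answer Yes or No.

Total = 370 ≥ 100: provided.
Hospital 1 (pledges 60, payoff 77): dropping to 0 → total 310, payoff 137. Profitable deviation.

No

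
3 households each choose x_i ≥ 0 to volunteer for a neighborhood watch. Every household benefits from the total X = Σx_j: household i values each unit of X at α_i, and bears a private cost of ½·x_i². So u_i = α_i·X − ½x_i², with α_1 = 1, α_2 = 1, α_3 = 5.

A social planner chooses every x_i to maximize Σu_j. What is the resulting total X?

Planner FOC: ∂(Σu_j)/∂x_i = (Σα_j) − x_i = 0, so x_i^SO = Σα_j = 7 for every i; X^SO = 21.

21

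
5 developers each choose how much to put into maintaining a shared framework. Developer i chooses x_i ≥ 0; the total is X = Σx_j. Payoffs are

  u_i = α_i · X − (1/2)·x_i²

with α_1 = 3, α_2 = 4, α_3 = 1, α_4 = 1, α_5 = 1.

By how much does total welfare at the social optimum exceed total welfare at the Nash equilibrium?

Developer i's FOC: ∂u_i/∂x_i = α_i − x_i = 0, so x_i* = α_i.
NE contributions = (3, 4, 1, 1, 1); X = 10.
W^NE = (Σα)·X − ½Σα_i² = 10² − ½·28 = 86.
Planner sets x_i = Σα_j = 10 for every i, so X^SO = 5·10 = 50.
W^SO = (Σα)·X^SO − ½·5·(Σα)² = (5/2)·10² = 250.
Deadweight loss = W^SO − W^NE = 164.

164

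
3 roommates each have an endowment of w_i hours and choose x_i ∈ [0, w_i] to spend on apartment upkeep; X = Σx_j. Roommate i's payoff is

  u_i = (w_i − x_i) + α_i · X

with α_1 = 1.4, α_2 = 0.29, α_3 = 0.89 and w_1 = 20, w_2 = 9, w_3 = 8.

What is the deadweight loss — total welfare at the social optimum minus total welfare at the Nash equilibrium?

∂u_i/∂x_i = α_i − 1, so roommate i contributes w_i if α_i > 1, else 0.
α_i > 1 for i ∈ {1}; NE contributions (20, 0, 0), X = 20.
W^NE = Σw_i − X^NE + (Σα_i)·X^NE = 37 + 1.58·20 = 68.6.
Planner: ∂(Σu_j)/∂x_i = Σα_j − 1 = 1.58 > 0, so everyone contributes w_i; X^SO = 37, W^SO = 37 + 1.58·37 = 95.46.
Deadweight loss = 26.86.

26.86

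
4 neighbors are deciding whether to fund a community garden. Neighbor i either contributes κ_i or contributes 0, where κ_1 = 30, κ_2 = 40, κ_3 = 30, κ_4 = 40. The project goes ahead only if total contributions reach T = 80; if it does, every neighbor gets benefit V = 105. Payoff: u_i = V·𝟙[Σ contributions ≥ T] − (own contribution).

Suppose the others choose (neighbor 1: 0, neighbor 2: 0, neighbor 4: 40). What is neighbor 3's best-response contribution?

Others' total = 40. Even contributing 30 gives 70 < 80: no benefit either way.
Best response: 0.

0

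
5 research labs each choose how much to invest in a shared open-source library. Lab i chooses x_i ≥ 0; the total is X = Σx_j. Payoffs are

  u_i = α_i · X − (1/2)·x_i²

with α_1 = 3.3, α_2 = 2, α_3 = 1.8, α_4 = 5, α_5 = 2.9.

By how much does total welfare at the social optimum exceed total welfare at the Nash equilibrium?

363.27

Lab i's FOC: ∂u_i/∂x_i = α_i − x_i = 0, so x_i* = α_i.
NE contributions = (3.3, 2, 1.8, 5, 2.9); X = 15.
W^NE = (Σα)·X − ½Σα_i² = 15² − ½·51.54 = 199.23.
Planner sets x_i = Σα_j = 15 for every i, so X^SO = 5·15 = 75.
W^SO = (Σα)·X^SO − ½·5·(Σα)² = (5/2)·15² = 562.5.
Deadweight loss = W^SO − W^NE = 363.27.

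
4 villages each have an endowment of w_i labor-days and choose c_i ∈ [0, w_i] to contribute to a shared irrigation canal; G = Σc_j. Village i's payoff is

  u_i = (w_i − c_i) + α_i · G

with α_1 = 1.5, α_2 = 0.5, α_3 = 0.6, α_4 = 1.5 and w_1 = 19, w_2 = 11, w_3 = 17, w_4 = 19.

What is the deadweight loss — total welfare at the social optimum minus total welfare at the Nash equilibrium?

86.8

∂u_i/∂c_i = α_i − 1, so village i contributes w_i if α_i > 1, else 0.
α_i > 1 for i ∈ {1, 4}; NE contributions (19, 0, 0, 19), G = 38.
W^NE = Σw_i − G^NE + (Σα_i)·G^NE = 66 + 3.1·38 = 183.8.
Planner: ∂(Σu_j)/∂c_i = Σα_j − 1 = 3.1 > 0, so everyone contributes w_i; G^SO = 66, W^SO = 66 + 3.1·66 = 270.6.
Deadweight loss = 86.8.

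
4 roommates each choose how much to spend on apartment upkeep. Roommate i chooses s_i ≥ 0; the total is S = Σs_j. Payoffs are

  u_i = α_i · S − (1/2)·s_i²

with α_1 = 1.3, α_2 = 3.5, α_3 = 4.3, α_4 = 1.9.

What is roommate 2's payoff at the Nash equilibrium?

Roommate i's FOC: ∂u_i/∂s_i = α_i − s_i = 0, so s_i* = α_i.
NE contributions = (1.3, 3.5, 4.3, 1.9); S = 11.
u_2 = α_2·S − ½·(s_2)² = 3.5·11 − ½·3.5² = 32.375.

32.375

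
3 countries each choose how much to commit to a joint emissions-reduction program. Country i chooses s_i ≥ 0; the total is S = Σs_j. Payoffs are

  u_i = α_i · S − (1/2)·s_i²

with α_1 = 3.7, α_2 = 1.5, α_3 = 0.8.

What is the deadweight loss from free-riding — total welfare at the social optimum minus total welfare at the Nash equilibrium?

26.29

Country i's FOC: ∂u_i/∂s_i = α_i − s_i = 0, so s_i* = α_i.
NE contributions = (3.7, 1.5, 0.8); S = 6.
W^NE = (Σα)·S − ½Σα_i² = 6² − ½·16.58 = 27.71.
Planner sets s_i = Σα_j = 6 for every i, so S^SO = 3·6 = 18.
W^SO = (Σα)·S^SO − ½·3·(Σα)² = (3/2)·6² = 54.
Deadweight loss = W^SO − W^NE = 26.29.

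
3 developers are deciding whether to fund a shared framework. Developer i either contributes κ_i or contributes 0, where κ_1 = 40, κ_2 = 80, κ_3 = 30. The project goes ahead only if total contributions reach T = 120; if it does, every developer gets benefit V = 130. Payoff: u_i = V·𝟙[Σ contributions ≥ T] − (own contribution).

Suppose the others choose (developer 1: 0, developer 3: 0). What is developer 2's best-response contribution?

Others' total = 0. Even contributing 80 gives 80 < 120: no benefit either way.
Best response: 0.

0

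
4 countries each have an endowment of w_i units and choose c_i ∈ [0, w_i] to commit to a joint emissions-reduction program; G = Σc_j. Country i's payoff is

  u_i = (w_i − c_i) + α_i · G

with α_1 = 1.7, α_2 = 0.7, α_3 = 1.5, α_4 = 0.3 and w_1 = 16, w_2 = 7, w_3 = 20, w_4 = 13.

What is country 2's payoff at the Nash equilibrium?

∂u_i/∂c_i = α_i − 1, so country i contributes w_i if α_i > 1, else 0.
α_i > 1 for i ∈ {1, 3}; NE contributions (16, 0, 20, 0), G = 36.
u_2 = (7 − 0) + 0.7·36 = 32.2.

32.2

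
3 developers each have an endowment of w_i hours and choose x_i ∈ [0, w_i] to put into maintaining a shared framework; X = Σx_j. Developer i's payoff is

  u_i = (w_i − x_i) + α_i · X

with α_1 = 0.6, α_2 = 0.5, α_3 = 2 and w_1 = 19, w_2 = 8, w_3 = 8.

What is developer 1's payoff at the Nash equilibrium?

23.8

∂u_i/∂x_i = α_i − 1, so developer i contributes w_i if α_i > 1, else 0.
α_i > 1 for i ∈ {3}; NE contributions (0, 0, 8), X = 8.
u_1 = (19 − 0) + 0.6·8 = 23.8.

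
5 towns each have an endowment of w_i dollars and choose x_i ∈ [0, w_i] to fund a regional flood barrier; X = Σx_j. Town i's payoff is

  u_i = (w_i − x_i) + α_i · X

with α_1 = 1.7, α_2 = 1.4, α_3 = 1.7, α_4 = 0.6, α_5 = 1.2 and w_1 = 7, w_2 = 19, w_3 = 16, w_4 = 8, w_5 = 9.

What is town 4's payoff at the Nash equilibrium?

38.6

∂u_i/∂x_i = α_i − 1, so town i contributes w_i if α_i > 1, else 0.
α_i > 1 for i ∈ {1, 2, 3, 5}; NE contributions (7, 19, 16, 0, 9), X = 51.
u_4 = (8 − 0) + 0.6·51 = 38.6.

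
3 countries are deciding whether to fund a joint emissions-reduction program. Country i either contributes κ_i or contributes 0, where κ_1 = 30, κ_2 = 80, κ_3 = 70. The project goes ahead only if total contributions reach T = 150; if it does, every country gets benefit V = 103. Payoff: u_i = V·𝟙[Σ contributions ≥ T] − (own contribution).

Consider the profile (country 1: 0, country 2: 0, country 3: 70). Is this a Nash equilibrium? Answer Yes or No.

Total = 70 < 150: not provided.
Country 1 (pledges 0, payoff 0): pledging 30 → total 100, payoff -30. No gain.
Country 2 (pledges 0, payoff 0): pledging 80 → total 150, payoff 23. Profitable deviation.

No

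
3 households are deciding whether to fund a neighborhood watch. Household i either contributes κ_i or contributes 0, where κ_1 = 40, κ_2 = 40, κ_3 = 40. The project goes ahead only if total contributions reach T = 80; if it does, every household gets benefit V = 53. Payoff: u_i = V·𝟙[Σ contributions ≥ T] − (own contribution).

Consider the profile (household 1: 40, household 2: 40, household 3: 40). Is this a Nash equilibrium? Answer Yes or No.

No

Total = 120 ≥ 80: provided.
Household 1 (pledges 40, payoff 13): dropping to 0 → total 80, payoff 53. Profitable deviation.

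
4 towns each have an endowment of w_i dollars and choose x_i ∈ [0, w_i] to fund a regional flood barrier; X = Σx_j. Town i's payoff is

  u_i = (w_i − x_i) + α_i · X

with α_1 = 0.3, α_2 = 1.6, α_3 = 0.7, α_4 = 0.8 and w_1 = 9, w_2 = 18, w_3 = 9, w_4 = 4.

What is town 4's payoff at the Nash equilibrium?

∂u_i/∂x_i = α_i − 1, so town i contributes w_i if α_i > 1, else 0.
α_i > 1 for i ∈ {2}; NE contributions (0, 18, 0, 0), X = 18.
u_4 = (4 − 0) + 0.8·18 = 18.4.

18.4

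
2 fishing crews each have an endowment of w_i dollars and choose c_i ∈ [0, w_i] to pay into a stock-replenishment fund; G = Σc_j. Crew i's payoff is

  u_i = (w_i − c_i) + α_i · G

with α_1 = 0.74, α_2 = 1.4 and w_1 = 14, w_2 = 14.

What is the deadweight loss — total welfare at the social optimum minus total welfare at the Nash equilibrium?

∂u_i/∂c_i = α_i − 1, so crew i contributes w_i if α_i > 1, else 0.
α_i > 1 for i ∈ {2}; NE contributions (0, 14), G = 14.
W^NE = Σw_i − G^NE + (Σα_i)·G^NE = 28 + 1.14·14 = 43.96.
Planner: ∂(Σu_j)/∂c_i = Σα_j − 1 = 1.14 > 0, so everyone contributes w_i; G^SO = 28, W^SO = 28 + 1.14·28 = 59.92.
Deadweight loss = 15.96.

15.96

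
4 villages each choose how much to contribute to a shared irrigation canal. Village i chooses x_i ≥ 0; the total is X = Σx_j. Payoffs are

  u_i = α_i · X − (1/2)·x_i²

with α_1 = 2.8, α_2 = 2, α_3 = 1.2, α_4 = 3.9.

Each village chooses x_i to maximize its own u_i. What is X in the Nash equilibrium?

Village i's FOC: ∂u_i/∂x_i = α_i − x_i = 0, so x_i* = α_i.
NE contributions = (2.8, 2, 1.2, 3.9); X = 9.9.

9.9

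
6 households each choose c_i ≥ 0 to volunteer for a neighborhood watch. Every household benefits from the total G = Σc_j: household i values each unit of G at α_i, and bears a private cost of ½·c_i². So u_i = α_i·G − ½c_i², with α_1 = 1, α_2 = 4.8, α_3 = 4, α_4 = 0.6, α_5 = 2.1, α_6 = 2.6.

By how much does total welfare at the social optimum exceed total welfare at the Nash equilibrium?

Household i's FOC: ∂u_i/∂c_i = α_i − c_i = 0, so c_i* = α_i.
NE contributions = (1, 4.8, 4, 0.6, 2.1, 2.6); G = 15.1.
W^NE = (Σα)·G − ½Σα_i² = 15.1² − ½·51.57 = 202.225.
Planner sets c_i = Σα_j = 15.1 for every i, so G^SO = 6·15.1 = 90.6.
W^SO = (Σα)·G^SO − ½·6·(Σα)² = (6/2)·15.1² = 684.03.
Deadweight loss = W^SO − W^NE = 481.805.

481.805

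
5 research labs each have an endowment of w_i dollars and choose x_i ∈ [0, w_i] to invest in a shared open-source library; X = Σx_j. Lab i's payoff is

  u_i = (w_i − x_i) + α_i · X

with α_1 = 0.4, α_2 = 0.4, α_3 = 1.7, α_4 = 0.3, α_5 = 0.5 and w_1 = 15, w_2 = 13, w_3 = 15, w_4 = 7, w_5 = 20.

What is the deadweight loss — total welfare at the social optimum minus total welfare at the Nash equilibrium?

126.5

∂u_i/∂x_i = α_i − 1, so lab i contributes w_i if α_i > 1, else 0.
α_i > 1 for i ∈ {3}; NE contributions (0, 0, 15, 0, 0), X = 15.
W^NE = Σw_i − X^NE + (Σα_i)·X^NE = 70 + 2.3·15 = 104.5.
Planner: ∂(Σu_j)/∂x_i = Σα_j − 1 = 2.3 > 0, so everyone contributes w_i; X^SO = 70, W^SO = 70 + 2.3·70 = 231.
Deadweight loss = 126.5.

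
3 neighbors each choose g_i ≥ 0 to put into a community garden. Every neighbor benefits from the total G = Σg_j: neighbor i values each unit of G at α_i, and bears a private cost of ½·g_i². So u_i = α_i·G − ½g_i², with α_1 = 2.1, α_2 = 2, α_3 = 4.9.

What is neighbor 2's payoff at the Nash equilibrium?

16

Neighbor i's FOC: ∂u_i/∂g_i = α_i − g_i = 0, so g_i* = α_i.
NE contributions = (2.1, 2, 4.9); G = 9.
u_2 = α_2·G − ½·(g_2)² = 2·9 − ½·2² = 16.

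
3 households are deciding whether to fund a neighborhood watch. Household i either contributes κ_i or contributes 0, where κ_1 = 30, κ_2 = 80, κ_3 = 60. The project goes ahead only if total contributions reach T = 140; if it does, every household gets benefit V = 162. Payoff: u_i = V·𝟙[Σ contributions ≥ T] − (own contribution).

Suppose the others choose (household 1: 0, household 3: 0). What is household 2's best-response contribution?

Others' total = 0. Even contributing 80 gives 80 < 140: no benefit either way.
Best response: 0.

0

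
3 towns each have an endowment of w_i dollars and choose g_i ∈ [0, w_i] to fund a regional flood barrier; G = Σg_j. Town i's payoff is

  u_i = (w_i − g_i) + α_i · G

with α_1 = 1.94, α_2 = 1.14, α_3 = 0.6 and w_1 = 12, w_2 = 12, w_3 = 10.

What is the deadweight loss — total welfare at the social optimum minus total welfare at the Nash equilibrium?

26.8

∂u_i/∂g_i = α_i − 1, so town i contributes w_i if α_i > 1, else 0.
α_i > 1 for i ∈ {1, 2}; NE contributions (12, 12, 0), G = 24.
W^NE = Σw_i − G^NE + (Σα_i)·G^NE = 34 + 2.68·24 = 98.32.
Planner: ∂(Σu_j)/∂g_i = Σα_j − 1 = 2.68 > 0, so everyone contributes w_i; G^SO = 34, W^SO = 34 + 2.68·34 = 125.12.
Deadweight loss = 26.8.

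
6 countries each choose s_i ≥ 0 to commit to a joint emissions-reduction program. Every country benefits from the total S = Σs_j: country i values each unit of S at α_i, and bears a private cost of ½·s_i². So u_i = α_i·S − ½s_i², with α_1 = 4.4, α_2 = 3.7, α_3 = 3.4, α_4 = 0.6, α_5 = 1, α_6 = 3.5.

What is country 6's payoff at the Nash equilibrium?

Country i's FOC: ∂u_i/∂s_i = α_i − s_i = 0, so s_i* = α_i.
NE contributions = (4.4, 3.7, 3.4, 0.6, 1, 3.5); S = 16.6.
u_6 = α_6·S − ½·(s_6)² = 3.5·16.6 − ½·3.5² = 51.975.

51.975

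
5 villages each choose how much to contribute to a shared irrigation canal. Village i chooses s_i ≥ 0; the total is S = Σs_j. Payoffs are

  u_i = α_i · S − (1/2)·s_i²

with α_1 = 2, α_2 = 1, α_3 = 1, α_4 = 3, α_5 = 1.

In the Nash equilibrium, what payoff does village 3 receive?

7.5

Village i's FOC: ∂u_i/∂s_i = α_i − s_i = 0, so s_i* = α_i.
NE contributions = (2, 1, 1, 3, 1); S = 8.
u_3 = α_3·S − ½·(s_3)² = 1·8 − ½·1² = 7.5.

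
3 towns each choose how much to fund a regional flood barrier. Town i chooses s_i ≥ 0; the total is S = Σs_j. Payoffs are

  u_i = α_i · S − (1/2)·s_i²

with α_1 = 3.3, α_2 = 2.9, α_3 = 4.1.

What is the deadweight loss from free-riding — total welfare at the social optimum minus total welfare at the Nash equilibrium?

71.1

Town i's FOC: ∂u_i/∂s_i = α_i − s_i = 0, so s_i* = α_i.
NE contributions = (3.3, 2.9, 4.1); S = 10.3.
W^NE = (Σα)·S − ½Σα_i² = 10.3² − ½·36.11 = 88.035.
Planner sets s_i = Σα_j = 10.3 for every i, so S^SO = 3·10.3 = 30.9.
W^SO = (Σα)·S^SO − ½·3·(Σα)² = (3/2)·10.3² = 159.135.
Deadweight loss = W^SO − W^NE = 71.1.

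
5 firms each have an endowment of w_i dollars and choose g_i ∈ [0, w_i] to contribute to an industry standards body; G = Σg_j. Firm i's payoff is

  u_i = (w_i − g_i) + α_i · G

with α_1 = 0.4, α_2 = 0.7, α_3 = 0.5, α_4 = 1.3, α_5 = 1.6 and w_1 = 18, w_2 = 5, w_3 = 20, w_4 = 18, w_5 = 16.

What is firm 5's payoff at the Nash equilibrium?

∂u_i/∂g_i = α_i − 1, so firm i contributes w_i if α_i > 1, else 0.
α_i > 1 for i ∈ {4, 5}; NE contributions (0, 0, 0, 18, 16), G = 34.
u_5 = (16 − 16) + 1.6·34 = 54.4.

54.4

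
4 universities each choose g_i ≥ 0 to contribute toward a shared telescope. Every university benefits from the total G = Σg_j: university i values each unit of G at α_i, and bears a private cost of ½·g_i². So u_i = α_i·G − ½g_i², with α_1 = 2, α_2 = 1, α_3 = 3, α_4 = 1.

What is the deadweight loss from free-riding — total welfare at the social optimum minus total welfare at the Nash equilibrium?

University i's FOC: ∂u_i/∂g_i = α_i − g_i = 0, so g_i* = α_i.
NE contributions = (2, 1, 3, 1); G = 7.
W^NE = (Σα)·G − ½Σα_i² = 7² − ½·15 = 41.5.
Planner sets g_i = Σα_j = 7 for every i, so G^SO = 4·7 = 28.
W^SO = (Σα)·G^SO − ½·4·(Σα)² = (4/2)·7² = 98.
Deadweight loss = W^SO − W^NE = 56.5.

56.5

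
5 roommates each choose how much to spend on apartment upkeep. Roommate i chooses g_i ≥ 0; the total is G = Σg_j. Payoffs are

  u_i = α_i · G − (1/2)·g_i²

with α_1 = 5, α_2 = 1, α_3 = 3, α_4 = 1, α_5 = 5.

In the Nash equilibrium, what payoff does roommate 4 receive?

14.5

Roommate i's FOC: ∂u_i/∂g_i = α_i − g_i = 0, so g_i* = α_i.
NE contributions = (5, 1, 3, 1, 5); G = 15.
u_4 = α_4·G − ½·(g_4)² = 1·15 − ½·1² = 14.5.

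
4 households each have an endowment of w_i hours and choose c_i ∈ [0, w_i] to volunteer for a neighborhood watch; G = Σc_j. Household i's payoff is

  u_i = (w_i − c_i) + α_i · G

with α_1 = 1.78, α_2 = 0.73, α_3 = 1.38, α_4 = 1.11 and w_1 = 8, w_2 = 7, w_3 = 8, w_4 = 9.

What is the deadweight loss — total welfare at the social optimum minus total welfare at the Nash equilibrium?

28

∂u_i/∂c_i = α_i − 1, so household i contributes w_i if α_i > 1, else 0.
α_i > 1 for i ∈ {1, 3, 4}; NE contributions (8, 0, 8, 9), G = 25.
W^NE = Σw_i − G^NE + (Σα_i)·G^NE = 32 + 4·25 = 132.
Planner: ∂(Σu_j)/∂c_i = Σα_j − 1 = 4 > 0, so everyone contributes w_i; G^SO = 32, W^SO = 32 + 4·32 = 160.
Deadweight loss = 28.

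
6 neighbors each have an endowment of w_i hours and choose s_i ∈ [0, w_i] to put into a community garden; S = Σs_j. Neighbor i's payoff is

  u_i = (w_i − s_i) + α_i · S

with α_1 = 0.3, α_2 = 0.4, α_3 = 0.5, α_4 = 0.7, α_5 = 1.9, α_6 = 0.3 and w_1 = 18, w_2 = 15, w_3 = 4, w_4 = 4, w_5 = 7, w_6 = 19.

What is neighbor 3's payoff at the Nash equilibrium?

7.5

∂u_i/∂s_i = α_i − 1, so neighbor i contributes w_i if α_i > 1, else 0.
α_i > 1 for i ∈ {5}; NE contributions (0, 0, 0, 0, 7, 0), S = 7.
u_3 = (4 − 0) + 0.5·7 = 7.5.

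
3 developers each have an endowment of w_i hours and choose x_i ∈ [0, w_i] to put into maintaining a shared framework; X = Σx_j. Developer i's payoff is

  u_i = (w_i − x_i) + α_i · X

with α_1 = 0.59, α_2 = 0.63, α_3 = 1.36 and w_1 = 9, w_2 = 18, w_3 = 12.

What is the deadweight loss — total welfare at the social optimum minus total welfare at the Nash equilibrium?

42.66

∂u_i/∂x_i = α_i − 1, so developer i contributes w_i if α_i > 1, else 0.
α_i > 1 for i ∈ {3}; NE contributions (0, 0, 12), X = 12.
W^NE = Σw_i − X^NE + (Σα_i)·X^NE = 39 + 1.58·12 = 57.96.
Planner: ∂(Σu_j)/∂x_i = Σα_j − 1 = 1.58 > 0, so everyone contributes w_i; X^SO = 39, W^SO = 39 + 1.58·39 = 100.62.
Deadweight loss = 42.66.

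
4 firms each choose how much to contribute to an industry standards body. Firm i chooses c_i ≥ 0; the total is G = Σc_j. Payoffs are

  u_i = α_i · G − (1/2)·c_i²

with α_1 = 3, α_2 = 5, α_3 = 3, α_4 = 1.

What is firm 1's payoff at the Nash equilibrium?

31.5

Firm i's FOC: ∂u_i/∂c_i = α_i − c_i = 0, so c_i* = α_i.
NE contributions = (3, 5, 3, 1); G = 12.
u_1 = α_1·G − ½·(c_1)² = 3·12 − ½·3² = 31.5.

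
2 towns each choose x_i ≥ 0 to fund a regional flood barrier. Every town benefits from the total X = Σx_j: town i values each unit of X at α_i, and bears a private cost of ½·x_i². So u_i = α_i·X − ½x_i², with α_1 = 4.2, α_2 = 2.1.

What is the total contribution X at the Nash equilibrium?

6.3

Town i's FOC: ∂u_i/∂x_i = α_i − x_i = 0, so x_i* = α_i.
NE contributions = (4.2, 2.1); X = 6.3.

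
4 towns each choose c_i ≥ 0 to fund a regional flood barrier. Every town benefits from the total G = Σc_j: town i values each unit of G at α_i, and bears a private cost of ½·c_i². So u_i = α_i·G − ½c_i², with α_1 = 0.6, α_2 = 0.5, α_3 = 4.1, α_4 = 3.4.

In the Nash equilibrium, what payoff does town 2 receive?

Town i's FOC: ∂u_i/∂c_i = α_i − c_i = 0, so c_i* = α_i.
NE contributions = (0.6, 0.5, 4.1, 3.4); G = 8.6.
u_2 = α_2·G − ½·(c_2)² = 0.5·8.6 − ½·0.5² = 4.175.

4.175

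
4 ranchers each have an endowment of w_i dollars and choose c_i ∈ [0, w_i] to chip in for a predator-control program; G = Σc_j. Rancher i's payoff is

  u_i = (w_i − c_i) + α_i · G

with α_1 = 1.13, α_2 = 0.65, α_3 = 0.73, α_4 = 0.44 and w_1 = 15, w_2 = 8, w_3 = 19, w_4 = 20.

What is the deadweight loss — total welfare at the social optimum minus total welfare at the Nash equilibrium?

∂u_i/∂c_i = α_i − 1, so rancher i contributes w_i if α_i > 1, else 0.
α_i > 1 for i ∈ {1}; NE contributions (15, 0, 0, 0), G = 15.
W^NE = Σw_i − G^NE + (Σα_i)·G^NE = 62 + 1.95·15 = 91.25.
Planner: ∂(Σu_j)/∂c_i = Σα_j − 1 = 1.95 > 0, so everyone contributes w_i; G^SO = 62, W^SO = 62 + 1.95·62 = 182.9.
Deadweight loss = 91.65.

91.65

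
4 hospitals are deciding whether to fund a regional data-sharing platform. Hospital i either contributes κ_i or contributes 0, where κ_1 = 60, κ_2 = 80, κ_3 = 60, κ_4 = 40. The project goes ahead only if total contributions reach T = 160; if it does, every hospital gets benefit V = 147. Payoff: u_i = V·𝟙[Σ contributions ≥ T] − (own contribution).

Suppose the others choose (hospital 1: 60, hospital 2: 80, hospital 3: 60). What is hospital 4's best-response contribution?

0

Others' total = 200 ≥ 160; contributing adds cost 40 for no extra benefit.
Best response: 0.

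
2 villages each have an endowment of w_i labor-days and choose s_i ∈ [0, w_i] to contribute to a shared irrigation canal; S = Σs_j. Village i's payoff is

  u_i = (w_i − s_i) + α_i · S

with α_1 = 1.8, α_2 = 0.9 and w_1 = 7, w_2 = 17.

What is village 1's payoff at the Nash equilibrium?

12.6

∂u_i/∂s_i = α_i − 1, so village i contributes w_i if α_i > 1, else 0.
α_i > 1 for i ∈ {1}; NE contributions (7, 0), S = 7.
u_1 = (7 − 7) + 1.8·7 = 12.6.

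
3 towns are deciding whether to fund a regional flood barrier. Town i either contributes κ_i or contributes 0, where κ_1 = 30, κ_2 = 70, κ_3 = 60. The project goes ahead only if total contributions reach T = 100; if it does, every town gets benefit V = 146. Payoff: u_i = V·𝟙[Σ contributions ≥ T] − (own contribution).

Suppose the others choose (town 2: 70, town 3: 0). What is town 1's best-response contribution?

30

Others' total = 70. Contributing 30 brings total to 100 ≥ 100: gain V − κ_1 = 116.
Best response: 30.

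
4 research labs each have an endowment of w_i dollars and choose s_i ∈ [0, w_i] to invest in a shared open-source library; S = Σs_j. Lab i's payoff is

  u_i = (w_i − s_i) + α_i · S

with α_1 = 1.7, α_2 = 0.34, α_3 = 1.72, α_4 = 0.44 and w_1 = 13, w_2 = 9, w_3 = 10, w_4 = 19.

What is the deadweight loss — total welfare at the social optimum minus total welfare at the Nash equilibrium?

∂u_i/∂s_i = α_i − 1, so lab i contributes w_i if α_i > 1, else 0.
α_i > 1 for i ∈ {1, 3}; NE contributions (13, 0, 10, 0), S = 23.
W^NE = Σw_i − S^NE + (Σα_i)·S^NE = 51 + 3.2·23 = 124.6.
Planner: ∂(Σu_j)/∂s_i = Σα_j − 1 = 3.2 > 0, so everyone contributes w_i; S^SO = 51, W^SO = 51 + 3.2·51 = 214.2.
Deadweight loss = 89.6.

89.6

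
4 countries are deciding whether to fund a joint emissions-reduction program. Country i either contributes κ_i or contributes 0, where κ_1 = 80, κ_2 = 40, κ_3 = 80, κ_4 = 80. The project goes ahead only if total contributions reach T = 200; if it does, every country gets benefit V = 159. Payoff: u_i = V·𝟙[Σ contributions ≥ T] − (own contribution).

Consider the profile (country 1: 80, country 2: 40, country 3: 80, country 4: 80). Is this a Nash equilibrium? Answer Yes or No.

Total = 280 ≥ 200: provided.
Country 1 (pledges 80, payoff 79): dropping to 0 → total 200, payoff 159. Profitable deviation.

No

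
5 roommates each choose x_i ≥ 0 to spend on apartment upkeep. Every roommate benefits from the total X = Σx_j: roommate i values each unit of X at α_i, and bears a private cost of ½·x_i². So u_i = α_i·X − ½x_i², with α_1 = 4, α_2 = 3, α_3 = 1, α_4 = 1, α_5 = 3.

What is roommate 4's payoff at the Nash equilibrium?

11.5

Roommate i's FOC: ∂u_i/∂x_i = α_i − x_i = 0, so x_i* = α_i.
NE contributions = (4, 3, 1, 1, 3); X = 12.
u_4 = α_4·X − ½·(x_4)² = 1·12 − ½·1² = 11.5.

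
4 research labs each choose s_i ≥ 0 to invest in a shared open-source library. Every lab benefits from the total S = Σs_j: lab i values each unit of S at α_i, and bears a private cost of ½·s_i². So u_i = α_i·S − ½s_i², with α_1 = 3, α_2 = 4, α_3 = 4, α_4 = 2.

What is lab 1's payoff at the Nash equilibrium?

Lab i's FOC: ∂u_i/∂s_i = α_i − s_i = 0, so s_i* = α_i.
NE contributions = (3, 4, 4, 2); S = 13.
u_1 = α_1·S − ½·(s_1)² = 3·13 − ½·3² = 34.5.

34.5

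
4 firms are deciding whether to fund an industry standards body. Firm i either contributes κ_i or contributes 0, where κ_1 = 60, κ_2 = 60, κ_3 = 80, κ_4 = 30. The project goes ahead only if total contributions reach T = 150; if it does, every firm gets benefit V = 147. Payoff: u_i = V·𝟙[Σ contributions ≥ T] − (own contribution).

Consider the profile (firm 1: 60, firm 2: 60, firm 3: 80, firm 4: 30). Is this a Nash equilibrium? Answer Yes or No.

No

Total = 230 ≥ 150: provided.
Firm 1 (pledges 60, payoff 87): dropping to 0 → total 170, payoff 147. Profitable deviation.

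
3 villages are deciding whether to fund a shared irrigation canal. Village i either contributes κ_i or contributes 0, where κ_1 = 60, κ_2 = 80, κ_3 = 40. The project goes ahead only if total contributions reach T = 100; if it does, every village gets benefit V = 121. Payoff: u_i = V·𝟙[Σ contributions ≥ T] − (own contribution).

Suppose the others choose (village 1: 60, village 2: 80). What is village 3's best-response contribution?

0

Others' total = 140 ≥ 100; contributing adds cost 40 for no extra benefit.
Best response: 0.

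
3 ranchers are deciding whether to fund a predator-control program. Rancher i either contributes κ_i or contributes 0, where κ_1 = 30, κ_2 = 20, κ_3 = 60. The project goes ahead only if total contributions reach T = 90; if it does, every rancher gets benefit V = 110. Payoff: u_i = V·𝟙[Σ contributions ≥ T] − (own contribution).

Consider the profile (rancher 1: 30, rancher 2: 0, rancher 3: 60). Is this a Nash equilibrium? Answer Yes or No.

Total = 90 ≥ 90: provided.
Rancher 1 (pledges 30, payoff 80): dropping to 0 → total 60, payoff 0. No gain.
Rancher 2 (pledges 0, payoff 110): pledging 20 → total 110, payoff 90. No gain.
Rancher 3 (pledges 60, payoff 50): dropping to 0 → total 30, payoff 0. No gain.

Yes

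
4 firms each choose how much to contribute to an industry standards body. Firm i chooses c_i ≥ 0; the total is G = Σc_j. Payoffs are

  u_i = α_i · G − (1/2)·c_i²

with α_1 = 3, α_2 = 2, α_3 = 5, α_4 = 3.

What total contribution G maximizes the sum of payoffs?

Planner FOC: ∂(Σu_j)/∂c_i = (Σα_j) − c_i = 0, so c_i^SO = Σα_j = 13 for every i; G^SO = 52.

52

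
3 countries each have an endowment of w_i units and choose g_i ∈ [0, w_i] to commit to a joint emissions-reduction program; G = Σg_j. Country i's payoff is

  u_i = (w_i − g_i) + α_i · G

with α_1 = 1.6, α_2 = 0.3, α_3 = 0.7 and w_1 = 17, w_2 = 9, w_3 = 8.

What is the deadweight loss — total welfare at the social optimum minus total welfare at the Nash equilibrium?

∂u_i/∂g_i = α_i − 1, so country i contributes w_i if α_i > 1, else 0.
α_i > 1 for i ∈ {1}; NE contributions (17, 0, 0), G = 17.
W^NE = Σw_i − G^NE + (Σα_i)·G^NE = 34 + 1.6·17 = 61.2.
Planner: ∂(Σu_j)/∂g_i = Σα_j − 1 = 1.6 > 0, so everyone contributes w_i; G^SO = 34, W^SO = 34 + 1.6·34 = 88.4.
Deadweight loss = 27.2.

27.2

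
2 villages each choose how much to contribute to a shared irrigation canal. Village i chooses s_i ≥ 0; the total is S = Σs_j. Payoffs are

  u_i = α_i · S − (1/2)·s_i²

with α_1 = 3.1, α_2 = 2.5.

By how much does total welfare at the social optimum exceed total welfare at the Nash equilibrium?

Village i's FOC: ∂u_i/∂s_i = α_i − s_i = 0, so s_i* = α_i.
NE contributions = (3.1, 2.5); S = 5.6.
W^NE = (Σα)·S − ½Σα_i² = 5.6² − ½·15.86 = 23.43.
Planner sets s_i = Σα_j = 5.6 for every i, so S^SO = 2·5.6 = 11.2.
W^SO = (Σα)·S^SO − ½·2·(Σα)² = (2/2)·5.6² = 31.36.
Deadweight loss = W^SO − W^NE = 7.93.

7.93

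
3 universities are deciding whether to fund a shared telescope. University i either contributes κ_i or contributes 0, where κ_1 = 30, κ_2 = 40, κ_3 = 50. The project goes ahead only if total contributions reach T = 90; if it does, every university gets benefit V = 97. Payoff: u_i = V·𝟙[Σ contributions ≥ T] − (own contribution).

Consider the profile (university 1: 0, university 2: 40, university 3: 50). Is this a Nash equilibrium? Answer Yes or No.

Yes

Total = 90 ≥ 90: provided.
University 1 (pledges 0, payoff 97): pledging 30 → total 120, payoff 67. No gain.
University 2 (pledges 40, payoff 57): dropping to 0 → total 50, payoff 0. No gain.
University 3 (pledges 50, payoff 47): dropping to 0 → total 40, payoff 0. No gain.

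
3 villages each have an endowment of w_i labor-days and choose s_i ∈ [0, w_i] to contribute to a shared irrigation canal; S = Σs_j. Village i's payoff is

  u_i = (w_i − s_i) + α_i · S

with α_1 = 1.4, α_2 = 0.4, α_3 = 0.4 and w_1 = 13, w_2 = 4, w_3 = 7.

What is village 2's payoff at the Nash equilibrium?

9.2

∂u_i/∂s_i = α_i − 1, so village i contributes w_i if α_i > 1, else 0.
α_i > 1 for i ∈ {1}; NE contributions (13, 0, 0), S = 13.
u_2 = (4 − 0) + 0.4·13 = 9.2.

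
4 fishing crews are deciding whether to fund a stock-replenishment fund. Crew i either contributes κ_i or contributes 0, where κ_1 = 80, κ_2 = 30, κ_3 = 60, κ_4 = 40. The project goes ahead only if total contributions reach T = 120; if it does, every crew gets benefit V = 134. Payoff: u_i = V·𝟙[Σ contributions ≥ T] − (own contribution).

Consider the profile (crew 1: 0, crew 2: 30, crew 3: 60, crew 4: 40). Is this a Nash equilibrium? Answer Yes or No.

Total = 130 ≥ 120: provided.
Crew 1 (pledges 0, payoff 134): pledging 80 → total 210, payoff 54. No gain.
Crew 2 (pledges 30, payoff 104): dropping to 0 → total 100, payoff 0. No gain.
Crew 3 (pledges 60, payoff 74): dropping to 0 → total 70, payoff 0. No gain.
Crew 4 (pledges 40, payoff 94): dropping to 0 → total 90, payoff 0. No gain.

Yes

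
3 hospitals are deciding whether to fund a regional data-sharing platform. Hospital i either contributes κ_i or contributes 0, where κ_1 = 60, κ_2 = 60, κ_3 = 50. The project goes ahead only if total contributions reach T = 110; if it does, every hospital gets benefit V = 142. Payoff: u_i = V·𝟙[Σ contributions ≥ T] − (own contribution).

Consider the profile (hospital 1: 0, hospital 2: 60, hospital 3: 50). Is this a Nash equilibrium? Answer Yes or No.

Total = 110 ≥ 110: provided.
Hospital 1 (pledges 0, payoff 142): pledging 60 → total 170, payoff 82. No gain.
Hospital 2 (pledges 60, payoff 82): dropping to 0 → total 50, payoff 0. No gain.
Hospital 3 (pledges 50, payoff 92): dropping to 0 → total 60, payoff 0. No gain.

Yes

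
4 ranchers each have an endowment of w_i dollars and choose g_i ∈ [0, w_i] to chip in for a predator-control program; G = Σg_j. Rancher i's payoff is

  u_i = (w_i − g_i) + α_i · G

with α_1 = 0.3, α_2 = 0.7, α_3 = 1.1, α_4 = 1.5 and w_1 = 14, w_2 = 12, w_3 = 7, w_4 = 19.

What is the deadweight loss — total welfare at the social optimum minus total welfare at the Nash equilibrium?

∂u_i/∂g_i = α_i − 1, so rancher i contributes w_i if α_i > 1, else 0.
α_i > 1 for i ∈ {3, 4}; NE contributions (0, 0, 7, 19), G = 26.
W^NE = Σw_i − G^NE + (Σα_i)·G^NE = 52 + 2.6·26 = 119.6.
Planner: ∂(Σu_j)/∂g_i = Σα_j − 1 = 2.6 > 0, so everyone contributes w_i; G^SO = 52, W^SO = 52 + 2.6·52 = 187.2.
Deadweight loss = 67.6.

67.6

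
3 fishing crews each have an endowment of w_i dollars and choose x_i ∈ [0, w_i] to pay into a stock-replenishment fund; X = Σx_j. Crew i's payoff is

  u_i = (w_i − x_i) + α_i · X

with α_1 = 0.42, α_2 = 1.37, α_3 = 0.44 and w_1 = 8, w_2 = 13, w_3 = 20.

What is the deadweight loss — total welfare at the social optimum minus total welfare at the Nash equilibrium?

34.44

∂u_i/∂x_i = α_i − 1, so crew i contributes w_i if α_i > 1, else 0.
α_i > 1 for i ∈ {2}; NE contributions (0, 13, 0), X = 13.
W^NE = Σw_i − X^NE + (Σα_i)·X^NE = 41 + 1.23·13 = 56.99.
Planner: ∂(Σu_j)/∂x_i = Σα_j − 1 = 1.23 > 0, so everyone contributes w_i; X^SO = 41, W^SO = 41 + 1.23·41 = 91.43.
Deadweight loss = 34.44.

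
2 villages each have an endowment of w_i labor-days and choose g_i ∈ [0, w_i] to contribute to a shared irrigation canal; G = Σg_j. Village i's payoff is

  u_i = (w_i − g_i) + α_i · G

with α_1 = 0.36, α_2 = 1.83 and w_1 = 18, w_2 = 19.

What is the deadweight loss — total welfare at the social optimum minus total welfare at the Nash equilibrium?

∂u_i/∂g_i = α_i − 1, so village i contributes w_i if α_i > 1, else 0.
α_i > 1 for i ∈ {2}; NE contributions (0, 19), G = 19.
W^NE = Σw_i − G^NE + (Σα_i)·G^NE = 37 + 1.19·19 = 59.61.
Planner: ∂(Σu_j)/∂g_i = Σα_j − 1 = 1.19 > 0, so everyone contributes w_i; G^SO = 37, W^SO = 37 + 1.19·37 = 81.03.
Deadweight loss = 21.42.

21.42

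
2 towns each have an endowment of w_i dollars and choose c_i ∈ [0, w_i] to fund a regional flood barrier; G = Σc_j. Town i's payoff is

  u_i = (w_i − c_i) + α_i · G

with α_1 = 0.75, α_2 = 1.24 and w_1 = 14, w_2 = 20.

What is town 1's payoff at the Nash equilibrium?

29

∂u_i/∂c_i = α_i − 1, so town i contributes w_i if α_i > 1, else 0.
α_i > 1 for i ∈ {2}; NE contributions (0, 20), G = 20.
u_1 = (14 − 0) + 0.75·20 = 29.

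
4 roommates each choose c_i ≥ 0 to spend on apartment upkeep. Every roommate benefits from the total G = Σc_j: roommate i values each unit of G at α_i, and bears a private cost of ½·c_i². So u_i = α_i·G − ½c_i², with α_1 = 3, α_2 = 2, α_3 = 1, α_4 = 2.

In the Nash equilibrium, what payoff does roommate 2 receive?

14

Roommate i's FOC: ∂u_i/∂c_i = α_i − c_i = 0, so c_i* = α_i.
NE contributions = (3, 2, 1, 2); G = 8.
u_2 = α_2·G − ½·(c_2)² = 2·8 − ½·2² = 14.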